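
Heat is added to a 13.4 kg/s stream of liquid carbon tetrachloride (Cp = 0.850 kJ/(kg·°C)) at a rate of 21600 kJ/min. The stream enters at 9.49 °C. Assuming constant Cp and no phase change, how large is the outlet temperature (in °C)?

T_out = 41.1 °C

Q = 21600 kJ/min = 360 kJ/s
ΔT = Q/(ṁ·Cp) = 360/(13.4×0.850) = 31.607 K
T_out = 9.49 + 31.607 = 41.097 °C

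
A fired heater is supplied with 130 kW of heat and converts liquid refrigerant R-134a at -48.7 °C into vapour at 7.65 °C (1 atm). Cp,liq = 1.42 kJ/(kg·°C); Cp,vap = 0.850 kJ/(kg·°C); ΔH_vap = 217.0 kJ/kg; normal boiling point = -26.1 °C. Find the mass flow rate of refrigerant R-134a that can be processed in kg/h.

Δh = 1.42×(-26.1−-48.7) + 217.0 + 0.850×(7.65−-26.1) = 277.78 kJ/kg
Q = 130 kW = 130 kJ/s = 468000 kJ/h
ṁ = Q/Δh = 468000 / 277.78 = 1684.8 kg/h

ṁ = 1680 kg/h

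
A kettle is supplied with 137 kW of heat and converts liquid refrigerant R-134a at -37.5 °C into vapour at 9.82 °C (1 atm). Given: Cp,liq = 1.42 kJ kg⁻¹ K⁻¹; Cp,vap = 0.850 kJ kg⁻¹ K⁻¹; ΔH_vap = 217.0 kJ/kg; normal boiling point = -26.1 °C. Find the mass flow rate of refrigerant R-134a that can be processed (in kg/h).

ṁ = 1870 kg/h

Δh = 1.42×(-26.1−-37.5) + 217.0 + 0.850×(9.82−-26.1) = 263.72 kJ/kg
Q = 137 kW = 137 kJ/s = 493200 kJ/h
ṁ = Q/Δh = 493200 / 263.72 = 1870.2 kg/h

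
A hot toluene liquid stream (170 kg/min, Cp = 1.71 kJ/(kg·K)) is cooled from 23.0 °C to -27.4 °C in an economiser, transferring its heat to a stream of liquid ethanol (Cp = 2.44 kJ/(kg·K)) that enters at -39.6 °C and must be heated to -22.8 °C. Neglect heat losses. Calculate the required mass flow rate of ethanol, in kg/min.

ṁ_c = 357 kg/min

Heat released by hot stream: Q = 170 × 1.71 × (23.0 − -27.4) = 14651 kJ/min
Energy balance on cold side (adiabatic exchanger): Q = ṁ_c·Cp_c·(T_c,out − T_c,in)
ṁ_c = 14651 / [2.44 × (-22.8 − -39.6)] = 357.42 kg/min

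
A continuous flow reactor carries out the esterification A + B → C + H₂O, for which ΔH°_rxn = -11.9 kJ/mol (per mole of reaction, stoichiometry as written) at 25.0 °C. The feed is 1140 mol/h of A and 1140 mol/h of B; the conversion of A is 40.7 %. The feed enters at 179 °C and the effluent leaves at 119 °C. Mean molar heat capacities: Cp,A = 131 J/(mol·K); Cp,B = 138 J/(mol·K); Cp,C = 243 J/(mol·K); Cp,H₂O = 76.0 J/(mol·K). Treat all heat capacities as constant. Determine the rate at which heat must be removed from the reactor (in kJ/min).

Q_out = 362 kJ/min

Extent of reaction ξ = 0.407 × 1140 = 463.98 mol/h
Reaction term: ξ·ΔH°_rxn = 463.98 × -11.9 = -5521.4 kJ/h
Sensible, feed 179→25 °C: -47226 kJ/h
Outlet flows (mol/h): A 676.02, B 676.02, C 463.98, H₂O 463.98
Sensible, products 25→119 °C: 31007 kJ/h
Q = ΔH = -21740 kJ/h = -6.039 kW
Heat removed = 362.34 kJ/min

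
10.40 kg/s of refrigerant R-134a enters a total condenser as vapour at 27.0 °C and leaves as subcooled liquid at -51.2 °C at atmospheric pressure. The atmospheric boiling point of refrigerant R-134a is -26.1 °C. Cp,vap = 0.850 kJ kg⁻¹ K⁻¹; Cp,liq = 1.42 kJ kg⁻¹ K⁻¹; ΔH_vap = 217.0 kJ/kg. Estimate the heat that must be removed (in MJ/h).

vapour 27.0→-26.1 °C: -45.135 kJ/kg
condensation at -26.1 °C: -217 kJ/kg
liquid -26.1→-51.2 °C: -35.642 kJ/kg
Δh = -45.135 + -217 + -35.642 = -297.78 kJ/kg
Q = ṁ·Δh = 10.40 kg/s × -297.78 kJ/kg = -3096.9 kJ/s
|Q| = 3096.9 kW = 11149 MJ/h

Q_c = 11100 MJ/h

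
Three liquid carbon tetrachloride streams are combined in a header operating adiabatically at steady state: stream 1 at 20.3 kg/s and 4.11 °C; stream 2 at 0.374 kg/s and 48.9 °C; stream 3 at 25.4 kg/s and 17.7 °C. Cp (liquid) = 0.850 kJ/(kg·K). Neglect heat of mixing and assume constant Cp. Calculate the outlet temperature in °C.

Energy balance with Q = 0: Σ ṁᵢCp,ᵢ(T_out − Tᵢ) = 0
Σ ṁᵢCp,ᵢTᵢ = 20.3×0.850×4.11 + 0.374×0.850×48.9 + 25.4×0.850×17.7 = 468.61
Σ ṁᵢCp,ᵢ = 20.3×0.850 + 0.374×0.850 + 25.4×0.850 = 39.163
T_out = 468.61 / 39.163 = 11.966 °C

T_out = 12.0 °C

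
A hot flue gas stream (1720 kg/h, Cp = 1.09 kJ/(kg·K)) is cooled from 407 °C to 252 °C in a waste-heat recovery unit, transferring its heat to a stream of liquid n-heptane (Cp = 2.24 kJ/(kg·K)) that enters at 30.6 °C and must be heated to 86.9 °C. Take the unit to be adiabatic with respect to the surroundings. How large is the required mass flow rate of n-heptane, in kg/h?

Heat released by hot stream: Q = 1720 × 1.09 × (407 − 252) = 290590 kJ/h
Energy balance on cold side (adiabatic exchanger): Q = ṁ_c·Cp_c·(T_c,out − T_c,in)
ṁ_c = 290590 / [2.24 × (86.9 − 30.6)] = 2304.3 kg/h

ṁ_c = 2300 kg/h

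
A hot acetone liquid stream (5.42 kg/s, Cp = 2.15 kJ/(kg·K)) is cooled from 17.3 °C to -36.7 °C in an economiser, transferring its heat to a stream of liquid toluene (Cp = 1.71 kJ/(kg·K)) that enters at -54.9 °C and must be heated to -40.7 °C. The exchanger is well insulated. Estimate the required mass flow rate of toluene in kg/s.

Heat released by hot stream: Q = 5.42 × 2.15 × (17.3 − -36.7) = 629.26 kJ/s
Energy balance on cold side (adiabatic exchanger): Q = ṁ_c·Cp_c·(T_c,out − T_c,in)
ṁ_c = 629.26 / [1.71 × (-40.7 − -54.9)] = 25.915 kg/s

ṁ_c = 25.9 kg/s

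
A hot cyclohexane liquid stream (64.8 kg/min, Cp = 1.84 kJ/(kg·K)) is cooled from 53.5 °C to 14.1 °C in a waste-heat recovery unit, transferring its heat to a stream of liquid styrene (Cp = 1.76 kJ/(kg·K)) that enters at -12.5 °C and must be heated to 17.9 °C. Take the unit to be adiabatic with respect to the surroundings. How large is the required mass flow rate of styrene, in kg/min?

Heat released by hot stream: Q = 64.8 × 1.84 × (53.5 − 14.1) = 4697.7 kJ/min
Energy balance on cold side (adiabatic exchanger): Q = ṁ_c·Cp_c·(T_c,out − T_c,in)
ṁ_c = 4697.7 / [1.76 × (17.9 − -12.5)] = 87.802 kg/min

ṁ_c = 87.8 kg/min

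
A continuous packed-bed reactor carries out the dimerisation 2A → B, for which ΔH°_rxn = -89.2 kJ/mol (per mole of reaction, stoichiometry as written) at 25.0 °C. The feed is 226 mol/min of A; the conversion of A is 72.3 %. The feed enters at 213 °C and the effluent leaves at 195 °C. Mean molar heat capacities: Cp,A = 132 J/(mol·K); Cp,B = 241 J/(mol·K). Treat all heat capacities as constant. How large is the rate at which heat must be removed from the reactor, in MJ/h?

Extent of reaction ξ = 0.723 × 226 / 2 = 81.699 mol/min
Reaction term: ξ·ΔH°_rxn = 81.699 × -89.2 = -7287.6 kJ/min
Sensible, feed 213→25 °C: -5608.4 kJ/min
Outlet flows (mol/min): A 62.602, B 81.699
Sensible, products 25→195 °C: 4752 kJ/min
Q = ΔH = -8144 kJ/min = -135.73 kW
Heat removed = 488.64 MJ/h

Q_out = 489 MJ/h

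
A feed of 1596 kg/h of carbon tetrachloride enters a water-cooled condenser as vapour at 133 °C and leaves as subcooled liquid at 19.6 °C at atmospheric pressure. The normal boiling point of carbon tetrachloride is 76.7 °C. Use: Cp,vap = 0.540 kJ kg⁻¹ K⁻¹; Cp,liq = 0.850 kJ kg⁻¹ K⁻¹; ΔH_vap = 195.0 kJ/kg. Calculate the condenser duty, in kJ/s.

vapour 133→76.7 °C: -30.402 kJ/kg
condensation at 76.7 °C: -195 kJ/kg
liquid 76.7→19.6 °C: -48.535 kJ/kg
Δh = -30.402 + -195 + -48.535 = -273.94 kJ/kg
Q = ṁ·Δh = 1596 kg/h × -273.94 kJ/kg = -437200 kJ/h
|Q| = 121.45 kW

Q_c = 121 kJ/s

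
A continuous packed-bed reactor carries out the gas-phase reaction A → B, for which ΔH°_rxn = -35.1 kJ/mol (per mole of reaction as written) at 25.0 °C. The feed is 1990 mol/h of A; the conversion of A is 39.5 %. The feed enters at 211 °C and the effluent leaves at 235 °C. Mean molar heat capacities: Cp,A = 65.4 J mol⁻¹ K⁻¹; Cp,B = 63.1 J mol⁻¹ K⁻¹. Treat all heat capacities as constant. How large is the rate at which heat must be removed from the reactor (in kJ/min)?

Extent of reaction ξ = 0.395 × 1990 = 786.05 mol/h
Reaction term: ξ·ΔH°_rxn = 786.05 × -35.1 = -27590 kJ/h
Sensible, feed 211→25 °C: -24207 kJ/h
Outlet flows (mol/h): A 1203.9, B 786.05
Sensible, products 25→235 °C: 26951 kJ/h
Q = ΔH = -24847 kJ/h = -6.9018 kW
Heat removed = 414.11 kJ/min

Q_out = 414 kJ/min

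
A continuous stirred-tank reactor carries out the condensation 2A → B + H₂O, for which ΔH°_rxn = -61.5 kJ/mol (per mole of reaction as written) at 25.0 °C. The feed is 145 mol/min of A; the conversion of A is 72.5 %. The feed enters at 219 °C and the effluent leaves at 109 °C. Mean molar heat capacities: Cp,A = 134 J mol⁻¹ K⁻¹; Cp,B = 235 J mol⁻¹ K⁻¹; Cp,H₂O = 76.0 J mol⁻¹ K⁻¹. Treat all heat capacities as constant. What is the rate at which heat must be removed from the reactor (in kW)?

Q_out = 86.3 kW

Extent of reaction ξ = 0.725 × 145 / 2 = 52.562 mol/min
Reaction term: ξ·ΔH°_rxn = 52.562 × -61.5 = -3232.6 kJ/min
Sensible, feed 219→25 °C: -3769.4 kJ/min
Outlet flows (mol/min): A 39.875, B 52.562, H₂O 52.562
Sensible, products 25→109 °C: 1822 kJ/min
Q = ΔH = -5180 kJ/min = -86.334 kW
Heat removed = 86.334 kW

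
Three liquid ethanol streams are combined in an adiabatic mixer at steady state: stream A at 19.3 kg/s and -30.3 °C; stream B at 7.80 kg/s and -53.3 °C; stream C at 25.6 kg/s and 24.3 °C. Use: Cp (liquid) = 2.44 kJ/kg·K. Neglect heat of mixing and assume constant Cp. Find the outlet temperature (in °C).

T_out = -7.18 °C

Adiabatic, steady state ⇒ Σ ṁᵢCp,ᵢ(T_out − Tᵢ) = 0
T_out = Σ ṁᵢCp,ᵢTᵢ / Σ ṁᵢCp,ᵢ
      = -923.42 / 128.59 = -7.1812 °C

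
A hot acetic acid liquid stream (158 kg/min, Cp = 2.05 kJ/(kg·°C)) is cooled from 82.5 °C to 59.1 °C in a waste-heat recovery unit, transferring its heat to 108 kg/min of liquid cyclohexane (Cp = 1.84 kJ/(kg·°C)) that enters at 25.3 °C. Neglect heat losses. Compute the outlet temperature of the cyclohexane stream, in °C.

T_c,out = 63.4 °C

Heat released by hot stream: Q = 158 × 2.05 × (82.5 − 59.1) = 7579.3 kJ/min
Energy balance on cold side (adiabatic exchanger): Q = ṁ_c·Cp_c·(T_c,out − T_c,in)
T_c,out = 25.3 + 7579.3/(108 × 1.84) = 63.44 °C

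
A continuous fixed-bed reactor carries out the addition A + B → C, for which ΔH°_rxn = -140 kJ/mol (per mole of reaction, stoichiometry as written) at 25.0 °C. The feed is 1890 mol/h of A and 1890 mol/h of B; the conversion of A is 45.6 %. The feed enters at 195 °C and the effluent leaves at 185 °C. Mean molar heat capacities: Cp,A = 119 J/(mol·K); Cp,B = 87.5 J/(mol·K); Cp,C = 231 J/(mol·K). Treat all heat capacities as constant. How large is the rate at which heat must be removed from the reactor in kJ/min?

Q_out = 2020 kJ/min

Extent of reaction ξ = 0.456 × 1890 = 861.84 mol/h
Reaction term: ξ·ΔH°_rxn = 861.84 × -140 = -120660 kJ/h
Sensible, feed 195→25 °C: -66348 kJ/h
Outlet flows (mol/h): A 1028.2, B 1028.2, C 861.84
Sensible, products 25→185 °C: 65824 kJ/h
Q = ΔH = -121180 kJ/h = -33.662 kW
Heat removed = 2019.7 kJ/min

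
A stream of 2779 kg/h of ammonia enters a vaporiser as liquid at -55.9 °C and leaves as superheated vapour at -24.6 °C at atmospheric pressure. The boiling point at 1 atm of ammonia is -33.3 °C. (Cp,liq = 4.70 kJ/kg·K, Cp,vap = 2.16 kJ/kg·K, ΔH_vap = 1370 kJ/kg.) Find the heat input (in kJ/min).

liquid -55.9→-33.3 °C: 106.22 kJ/kg
vaporisation at -33.3 °C: 1370 kJ/kg
vapour -33.3→-24.6 °C: 18.792 kJ/kg
Δh = 106.22 + 1370 + 18.792 = 1495 kJ/kg
Q = ṁ·Δh = 2779 kg/h × 1495 kJ/kg = 4.1546e+06 kJ/h
|Q| = 1154.1 kW = 69244 kJ/min

Q = 69200 kJ/min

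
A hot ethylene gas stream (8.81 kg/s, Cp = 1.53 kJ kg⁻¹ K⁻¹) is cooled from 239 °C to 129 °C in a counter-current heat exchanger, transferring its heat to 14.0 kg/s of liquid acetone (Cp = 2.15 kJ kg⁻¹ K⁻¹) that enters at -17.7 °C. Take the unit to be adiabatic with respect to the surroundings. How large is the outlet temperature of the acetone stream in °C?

T_c,out = 31.6 °C

Heat released by hot stream: Q = 8.81 × 1.53 × (239 − 129) = 1482.7 kJ/s
Energy balance on cold side (adiabatic exchanger): Q = ṁ_c·Cp_c·(T_c,out − T_c,in)
T_c,out = -17.7 + 1482.7/(14.0 × 2.15) = 31.56 °C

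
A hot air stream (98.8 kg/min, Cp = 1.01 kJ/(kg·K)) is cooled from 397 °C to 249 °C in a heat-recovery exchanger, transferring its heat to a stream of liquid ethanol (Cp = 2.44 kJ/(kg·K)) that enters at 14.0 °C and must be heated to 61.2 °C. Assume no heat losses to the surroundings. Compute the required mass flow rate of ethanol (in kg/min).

ṁ_c = 128 kg/min

Heat released by hot stream: Q = 98.8 × 1.01 × (397 − 249) = 14769 kJ/min
Energy balance on cold side (adiabatic exchanger): Q = ṁ_c·Cp_c·(T_c,out − T_c,in)
ṁ_c = 14769 / [2.44 × (61.2 − 14.0)] = 128.24 kg/min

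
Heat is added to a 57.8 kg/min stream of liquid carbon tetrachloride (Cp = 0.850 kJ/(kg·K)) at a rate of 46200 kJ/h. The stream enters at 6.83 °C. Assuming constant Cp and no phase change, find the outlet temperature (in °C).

T_out = 22.5 °C

Q = 46200 kJ/h = 770 kJ/min
ΔT = Q/(ṁ·Cp) = 770/(57.8×0.850) = 15.673 K
T_out = 6.83 + 15.673 = 22.503 °C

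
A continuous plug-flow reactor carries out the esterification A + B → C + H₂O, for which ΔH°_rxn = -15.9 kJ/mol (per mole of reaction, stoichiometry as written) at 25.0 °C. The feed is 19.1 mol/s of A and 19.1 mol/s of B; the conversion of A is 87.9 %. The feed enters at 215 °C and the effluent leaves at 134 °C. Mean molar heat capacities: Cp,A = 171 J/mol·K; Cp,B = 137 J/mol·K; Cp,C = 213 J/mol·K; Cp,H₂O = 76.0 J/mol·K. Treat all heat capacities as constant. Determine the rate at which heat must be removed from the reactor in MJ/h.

Q_out = 2800 MJ/h

Extent of reaction ξ = 0.879 × 19.1 = 16.789 mol/s
Reaction term: ξ·ΔH°_rxn = 16.789 × -15.9 = -266.94 kJ/s
Sensible, feed 215→25 °C: -1117.7 kJ/s
Outlet flows (mol/s): A 2.3111, B 2.3111, C 16.789, H₂O 16.789
Sensible, products 25→134 °C: 606.46 kJ/s
Q = ΔH = -778.22 kJ/s = -778.22 kW
Heat removed = 2801.6 MJ/h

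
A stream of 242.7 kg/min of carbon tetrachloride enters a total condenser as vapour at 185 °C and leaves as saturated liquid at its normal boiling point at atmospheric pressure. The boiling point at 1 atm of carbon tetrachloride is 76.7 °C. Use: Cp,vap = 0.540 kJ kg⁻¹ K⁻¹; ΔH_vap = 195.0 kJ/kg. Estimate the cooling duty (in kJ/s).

Q_c = 1030 kJ/s

vapour 185→76.7 °C: -58.482 kJ/kg
condensation at 76.7 °C: -195 kJ/kg
Δh = -58.482 + -195 = -253.48 kJ/kg
Q = ṁ·Δh = 242.7 kg/min × -253.48 kJ/kg = -61520 kJ/min
|Q| = 1025.3 kW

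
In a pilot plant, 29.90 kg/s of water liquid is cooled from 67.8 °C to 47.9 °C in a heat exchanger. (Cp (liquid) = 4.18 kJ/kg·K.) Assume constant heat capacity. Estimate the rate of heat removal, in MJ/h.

Q_c = 8950 MJ/h

Q = ṁ·Cp·ΔT = 29.90 × 4.18 × (47.9 − 67.8) = -2487.1 kJ/s
Cooling duty = 8953.7 MJ/h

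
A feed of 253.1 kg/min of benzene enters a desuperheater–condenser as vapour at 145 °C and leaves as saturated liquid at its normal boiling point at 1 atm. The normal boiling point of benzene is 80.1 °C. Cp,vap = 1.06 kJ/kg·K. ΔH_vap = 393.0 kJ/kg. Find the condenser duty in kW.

Q_c = 1950 kW

vapour 145→80.1 °C: -68.794 kJ/kg
condensation at 80.1 °C: -393 kJ/kg
Δh = -68.794 + -393 = -461.79 kJ/kg
Q = ṁ·Δh = 253.1 kg/min × -461.79 kJ/kg = -116880 kJ/min
|Q| = 1948 kW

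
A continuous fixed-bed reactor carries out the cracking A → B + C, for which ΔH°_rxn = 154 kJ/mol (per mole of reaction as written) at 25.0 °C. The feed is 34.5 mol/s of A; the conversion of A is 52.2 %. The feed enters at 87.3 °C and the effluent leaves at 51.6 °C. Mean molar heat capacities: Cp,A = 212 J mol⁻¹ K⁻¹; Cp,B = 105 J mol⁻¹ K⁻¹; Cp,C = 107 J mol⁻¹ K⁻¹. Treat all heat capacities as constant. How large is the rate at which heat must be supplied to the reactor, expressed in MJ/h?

Q_in = 9040 MJ/h

Extent of reaction ξ = 0.522 × 34.5 = 18.009 mol/s
Reaction term: ξ·ΔH°_rxn = 18.009 × 154 = 2773.4 kJ/s
Sensible, feed 87.3→25 °C: -455.66 kJ/s
Outlet flows (mol/s): A 16.491, B 18.009, C 18.009
Sensible, products 25→51.6 °C: 194.55 kJ/s
Q = ΔH = 2512.3 kJ/s = 2512.3 kW
Heat supplied = 9044.2 MJ/h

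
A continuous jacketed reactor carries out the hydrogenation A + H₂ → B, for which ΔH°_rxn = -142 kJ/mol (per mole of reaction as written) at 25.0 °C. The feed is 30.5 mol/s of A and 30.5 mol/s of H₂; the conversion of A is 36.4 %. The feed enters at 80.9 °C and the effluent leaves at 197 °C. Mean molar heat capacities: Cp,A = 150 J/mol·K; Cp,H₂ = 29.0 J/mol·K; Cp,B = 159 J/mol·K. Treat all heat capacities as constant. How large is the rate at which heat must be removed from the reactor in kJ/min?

Extent of reaction ξ = 0.364 × 30.5 = 11.102 mol/s
Reaction term: ξ·ΔH°_rxn = 11.102 × -142 = -1576.5 kJ/s
Sensible, feed 80.9→25 °C: -305.19 kJ/s
Outlet flows (mol/s): A 19.398, H₂ 19.398, B 11.102
Sensible, products 25→197 °C: 900.84 kJ/s
Q = ΔH = -980.83 kJ/s = -980.83 kW
Heat removed = 58850 kJ/min

Q_out = 58800 kJ/min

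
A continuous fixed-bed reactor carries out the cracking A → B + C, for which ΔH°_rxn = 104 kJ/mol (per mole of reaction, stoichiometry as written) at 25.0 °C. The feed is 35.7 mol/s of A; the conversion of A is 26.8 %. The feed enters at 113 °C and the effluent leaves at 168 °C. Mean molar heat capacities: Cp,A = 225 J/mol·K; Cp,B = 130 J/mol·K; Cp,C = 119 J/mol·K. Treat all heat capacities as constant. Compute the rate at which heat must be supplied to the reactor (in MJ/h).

Q_in = 5290 MJ/h

Extent of reaction ξ = 0.268 × 35.7 = 9.5676 mol/s
Reaction term: ξ·ΔH°_rxn = 9.5676 × 104 = 995.03 kJ/s
Sensible, feed 113→25 °C: -706.86 kJ/s
Outlet flows (mol/s): A 26.132, B 9.5676, C 9.5676
Sensible, products 25→168 °C: 1181.5 kJ/s
Q = ΔH = 1469.7 kJ/s = 1469.7 kW
Heat supplied = 5290.8 MJ/h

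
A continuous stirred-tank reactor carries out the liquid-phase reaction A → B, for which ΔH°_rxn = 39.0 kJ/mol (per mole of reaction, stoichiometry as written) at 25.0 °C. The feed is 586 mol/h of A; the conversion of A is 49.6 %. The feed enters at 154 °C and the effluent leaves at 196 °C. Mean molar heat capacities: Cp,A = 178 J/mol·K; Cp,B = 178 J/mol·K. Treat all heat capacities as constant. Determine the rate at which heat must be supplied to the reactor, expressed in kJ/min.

Extent of reaction ξ = 0.496 × 586 = 290.66 mol/h
Reaction term: ξ·ΔH°_rxn = 290.66 × 39.0 = 11336 kJ/h
Sensible, feed 154→25 °C: -13456 kJ/h
Outlet flows (mol/h): A 295.34, B 290.66
Sensible, products 25→196 °C: 17837 kJ/h
Q = ΔH = 15717 kJ/h = 4.3657 kW
Heat supplied = 261.94 kJ/min

Q_in = 262 kJ/min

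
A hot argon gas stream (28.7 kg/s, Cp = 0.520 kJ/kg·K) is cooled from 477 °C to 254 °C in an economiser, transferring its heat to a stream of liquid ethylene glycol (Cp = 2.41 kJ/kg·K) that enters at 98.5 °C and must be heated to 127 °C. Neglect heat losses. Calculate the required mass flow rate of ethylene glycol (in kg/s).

ṁ_c = 48.5 kg/s

Heat released by hot stream: Q = 28.7 × 0.520 × (477 − 254) = 3328.1 kJ/s
Energy balance on cold side (adiabatic exchanger): Q = ṁ_c·Cp_c·(T_c,out − T_c,in)
ṁ_c = 3328.1 / [2.41 × (127 − 98.5)] = 48.454 kg/s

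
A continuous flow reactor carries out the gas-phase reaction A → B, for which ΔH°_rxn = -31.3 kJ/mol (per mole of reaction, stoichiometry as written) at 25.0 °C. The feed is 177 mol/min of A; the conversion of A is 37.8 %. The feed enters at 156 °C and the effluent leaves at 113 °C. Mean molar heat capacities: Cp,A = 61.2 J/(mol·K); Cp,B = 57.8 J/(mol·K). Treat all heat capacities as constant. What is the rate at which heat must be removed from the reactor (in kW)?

Extent of reaction ξ = 0.378 × 177 = 66.906 mol/min
Reaction term: ξ·ΔH°_rxn = 66.906 × -31.3 = -2094.2 kJ/min
Sensible, feed 156→25 °C: -1419 kJ/min
Outlet flows (mol/min): A 110.09, B 66.906
Sensible, products 25→113 °C: 933.23 kJ/min
Q = ΔH = -2580 kJ/min = -42.999 kW
Heat removed = 42.999 kW

Q_out = 43.0 kW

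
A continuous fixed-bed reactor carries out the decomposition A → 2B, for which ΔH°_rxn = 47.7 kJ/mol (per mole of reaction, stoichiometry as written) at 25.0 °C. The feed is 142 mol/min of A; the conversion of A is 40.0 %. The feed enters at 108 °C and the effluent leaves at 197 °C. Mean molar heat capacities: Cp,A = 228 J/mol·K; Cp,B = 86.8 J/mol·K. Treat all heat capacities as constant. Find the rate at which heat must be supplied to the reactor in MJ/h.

Q_in = 304 MJ/h

Extent of reaction ξ = 0.400 × 142 = 56.8 mol/min
Reaction term: ξ·ΔH°_rxn = 56.8 × 47.7 = 2709.4 kJ/min
Sensible, feed 108→25 °C: -2687.2 kJ/min
Outlet flows (mol/min): A 85.2, B 113.6
Sensible, products 25→197 °C: 5037.2 kJ/min
Q = ΔH = 5059.4 kJ/min = 84.323 kW
Heat supplied = 303.56 MJ/h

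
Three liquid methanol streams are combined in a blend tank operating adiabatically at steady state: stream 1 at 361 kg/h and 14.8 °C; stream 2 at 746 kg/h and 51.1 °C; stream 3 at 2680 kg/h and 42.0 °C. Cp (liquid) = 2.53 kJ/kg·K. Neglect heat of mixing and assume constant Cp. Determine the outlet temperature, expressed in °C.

No heat crosses the boundary, so H_out = H_in.
T_out = Σ ṁᵢCp,ᵢTᵢ / Σ ṁᵢCp,ᵢ
      = 394740 / 9581.1 = 41.2 °C

T_out = 41.2 °C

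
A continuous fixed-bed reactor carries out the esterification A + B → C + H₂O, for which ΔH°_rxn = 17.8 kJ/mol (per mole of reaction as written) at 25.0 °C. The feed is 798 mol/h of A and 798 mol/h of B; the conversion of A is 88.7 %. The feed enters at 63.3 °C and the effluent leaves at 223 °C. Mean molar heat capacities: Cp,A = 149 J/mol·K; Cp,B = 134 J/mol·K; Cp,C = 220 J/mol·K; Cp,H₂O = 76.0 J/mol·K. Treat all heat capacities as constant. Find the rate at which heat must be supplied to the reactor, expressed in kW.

Extent of reaction ξ = 0.887 × 798 = 707.83 mol/h
Reaction term: ξ·ΔH°_rxn = 707.83 × 17.8 = 12599 kJ/h
Sensible, feed 63.3→25 °C: -8649.4 kJ/h
Outlet flows (mol/h): A 90.174, B 90.174, C 707.83, H₂O 707.83
Sensible, products 25→223 °C: 46537 kJ/h
Q = ΔH = 50487 kJ/h = 14.024 kW
Heat supplied = 14.024 kW

Q_in = 14.0 kW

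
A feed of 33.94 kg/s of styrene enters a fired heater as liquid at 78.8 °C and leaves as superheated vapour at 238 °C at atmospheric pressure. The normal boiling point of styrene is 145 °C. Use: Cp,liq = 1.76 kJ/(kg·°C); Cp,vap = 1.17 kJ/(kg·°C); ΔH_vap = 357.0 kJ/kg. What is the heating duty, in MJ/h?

Q = 71200 MJ/h

liquid 78.8→145 °C: 116.51 kJ/kg
vaporisation at 145 °C: 357 kJ/kg
vapour 145→238 °C: 108.81 kJ/kg
Δh = 116.51 + 357 + 108.81 = 582.32 kJ/kg
Q = ṁ·Δh = 33.94 kg/s × 582.32 kJ/kg = 19764 kJ/s
|Q| = 19764 kW = 71150 MJ/h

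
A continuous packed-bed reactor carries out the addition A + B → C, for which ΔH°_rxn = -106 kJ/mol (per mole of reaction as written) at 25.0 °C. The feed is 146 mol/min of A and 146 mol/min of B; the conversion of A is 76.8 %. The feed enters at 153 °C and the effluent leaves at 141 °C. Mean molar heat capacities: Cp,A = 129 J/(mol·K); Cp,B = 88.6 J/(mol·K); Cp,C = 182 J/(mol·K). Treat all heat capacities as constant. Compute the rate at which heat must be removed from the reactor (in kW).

Extent of reaction ξ = 0.768 × 146 = 112.13 mol/min
Reaction term: ξ·ΔH°_rxn = 112.13 × -106 = -11886 kJ/min
Sensible, feed 153→25 °C: -4066.5 kJ/min
Outlet flows (mol/min): A 33.872, B 33.872, C 112.13
Sensible, products 25→141 °C: 3222.2 kJ/min
Q = ΔH = -12730 kJ/min = -212.16 kW
Heat removed = 212.16 kW

Q_out = 212 kW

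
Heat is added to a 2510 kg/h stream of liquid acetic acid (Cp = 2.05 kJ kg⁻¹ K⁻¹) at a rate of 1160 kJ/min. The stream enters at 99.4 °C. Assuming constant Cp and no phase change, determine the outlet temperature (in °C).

Q = 1160 kJ/min = 69600 kJ/h
ΔT = Q/(ṁ·Cp) = 69600/(2510×2.05) = 13.526 K
T_out = 99.4 + 13.526 = 112.93 °C

T_out = 113 °C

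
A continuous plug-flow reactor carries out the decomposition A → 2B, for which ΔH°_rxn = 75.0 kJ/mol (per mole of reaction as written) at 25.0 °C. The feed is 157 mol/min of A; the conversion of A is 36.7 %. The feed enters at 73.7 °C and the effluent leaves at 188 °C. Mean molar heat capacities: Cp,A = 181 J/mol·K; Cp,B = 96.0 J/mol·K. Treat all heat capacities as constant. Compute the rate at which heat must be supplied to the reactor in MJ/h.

Q_in = 460 MJ/h

Extent of reaction ξ = 0.367 × 157 = 57.619 mol/min
Reaction term: ξ·ΔH°_rxn = 57.619 × 75.0 = 4321.4 kJ/min
Sensible, feed 73.7→25 °C: -1383.9 kJ/min
Outlet flows (mol/min): A 99.381, B 115.24
Sensible, products 25→188 °C: 4735.3 kJ/min
Q = ΔH = 7672.8 kJ/min = 127.88 kW
Heat supplied = 460.37 MJ/h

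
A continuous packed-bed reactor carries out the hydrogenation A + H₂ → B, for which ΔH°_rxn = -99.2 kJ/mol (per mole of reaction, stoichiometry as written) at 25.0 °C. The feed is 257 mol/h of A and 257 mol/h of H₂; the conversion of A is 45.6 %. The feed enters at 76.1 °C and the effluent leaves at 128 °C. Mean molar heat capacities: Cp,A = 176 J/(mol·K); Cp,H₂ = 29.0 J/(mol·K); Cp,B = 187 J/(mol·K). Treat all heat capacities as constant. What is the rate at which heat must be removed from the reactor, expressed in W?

Extent of reaction ξ = 0.456 × 257 = 117.19 mol/h
Reaction term: ξ·ΔH°_rxn = 117.19 × -99.2 = -11625 kJ/h
Sensible, feed 76.1→25 °C: -2692.2 kJ/h
Outlet flows (mol/h): A 139.81, H₂ 139.81, B 117.19
Sensible, products 25→128 °C: 5209.3 kJ/h
Q = ΔH = -9108.4 kJ/h = -2.5301 kW
Heat removed = 2530.1 W

Q_out = 2530 W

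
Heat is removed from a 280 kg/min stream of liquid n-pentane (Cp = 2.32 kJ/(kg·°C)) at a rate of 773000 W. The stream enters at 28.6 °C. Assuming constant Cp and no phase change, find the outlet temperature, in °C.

T_out = -42.8 °C

Q = 773000 W = 46380 kJ/min
ΔT = Q/(ṁ·Cp) = 46380/(280×2.32) = 71.398 K
T_out = 28.6 − 71.398 = -42.798 °C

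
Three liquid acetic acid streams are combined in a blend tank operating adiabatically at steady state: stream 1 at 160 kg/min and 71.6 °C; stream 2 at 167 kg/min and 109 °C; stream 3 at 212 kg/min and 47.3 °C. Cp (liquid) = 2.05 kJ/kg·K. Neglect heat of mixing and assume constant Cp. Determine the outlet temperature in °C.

T_out = 73.6 °C

No heat crosses the boundary, so H_out = H_in.
Σ ṁᵢCp,ᵢTᵢ = 160×2.05×71.6 + 167×2.05×109 + 212×2.05×47.3 = 81358
Σ ṁᵢCp,ᵢ = 160×2.05 + 167×2.05 + 212×2.05 = 1104.9
T_out = 81358 / 1104.9 = 73.63 °C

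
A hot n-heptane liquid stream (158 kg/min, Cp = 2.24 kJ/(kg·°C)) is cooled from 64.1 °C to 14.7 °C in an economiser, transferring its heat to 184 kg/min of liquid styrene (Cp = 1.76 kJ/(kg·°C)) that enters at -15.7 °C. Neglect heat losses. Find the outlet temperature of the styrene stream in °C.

Heat released by hot stream: Q = 158 × 2.24 × (64.1 − 14.7) = 17484 kJ/min
Energy balance on cold side (adiabatic exchanger): Q = ṁ_c·Cp_c·(T_c,out − T_c,in)
T_c,out = -15.7 + 17484/(184 × 1.76) = 38.289 °C

T_c,out = 38.3 °C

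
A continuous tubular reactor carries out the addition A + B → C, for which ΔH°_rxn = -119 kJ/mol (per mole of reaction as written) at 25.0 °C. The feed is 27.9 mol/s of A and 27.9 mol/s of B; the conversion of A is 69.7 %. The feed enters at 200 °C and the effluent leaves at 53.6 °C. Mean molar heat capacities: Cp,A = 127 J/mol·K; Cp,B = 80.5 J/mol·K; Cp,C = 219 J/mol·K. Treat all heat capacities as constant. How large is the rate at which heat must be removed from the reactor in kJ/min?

Extent of reaction ξ = 0.697 × 27.9 = 19.446 mol/s
Reaction term: ξ·ΔH°_rxn = 19.446 × -119 = -2314.1 kJ/s
Sensible, feed 200→25 °C: -1013.1 kJ/s
Outlet flows (mol/s): A 8.4537, B 8.4537, C 19.446
Sensible, products 25→53.6 °C: 171.97 kJ/s
Q = ΔH = -3155.3 kJ/s = -3155.3 kW
Heat removed = 189320 kJ/min

Q_out = 189000 kJ/min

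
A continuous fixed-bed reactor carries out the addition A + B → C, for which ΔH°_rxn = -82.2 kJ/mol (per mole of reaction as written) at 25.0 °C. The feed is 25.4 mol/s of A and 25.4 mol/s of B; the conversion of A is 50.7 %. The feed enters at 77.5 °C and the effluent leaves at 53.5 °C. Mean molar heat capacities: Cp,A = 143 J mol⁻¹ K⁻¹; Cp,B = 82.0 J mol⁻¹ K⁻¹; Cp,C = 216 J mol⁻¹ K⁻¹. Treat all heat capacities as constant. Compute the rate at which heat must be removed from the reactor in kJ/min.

Q_out = 71900 kJ/min

Extent of reaction ξ = 0.507 × 25.4 = 12.878 mol/s
Reaction term: ξ·ΔH°_rxn = 12.878 × -82.2 = -1058.6 kJ/s
Sensible, feed 77.5→25 °C: -300.04 kJ/s
Outlet flows (mol/s): A 12.522, B 12.522, C 12.878
Sensible, products 25→53.5 °C: 159.57 kJ/s
Q = ΔH = -1199 kJ/s = -1199 kW
Heat removed = 71941 kJ/min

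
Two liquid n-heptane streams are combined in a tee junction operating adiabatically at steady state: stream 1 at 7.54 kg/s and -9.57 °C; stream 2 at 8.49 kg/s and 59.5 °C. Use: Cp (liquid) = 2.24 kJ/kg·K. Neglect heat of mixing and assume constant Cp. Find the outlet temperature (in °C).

No heat crosses the boundary, so H_out = H_in.
T_out = Σ ṁᵢCp,ᵢTᵢ / Σ ṁᵢCp,ᵢ
      = 969.91 / 35.907 = 27.012 °C

T_out = 27.0 °C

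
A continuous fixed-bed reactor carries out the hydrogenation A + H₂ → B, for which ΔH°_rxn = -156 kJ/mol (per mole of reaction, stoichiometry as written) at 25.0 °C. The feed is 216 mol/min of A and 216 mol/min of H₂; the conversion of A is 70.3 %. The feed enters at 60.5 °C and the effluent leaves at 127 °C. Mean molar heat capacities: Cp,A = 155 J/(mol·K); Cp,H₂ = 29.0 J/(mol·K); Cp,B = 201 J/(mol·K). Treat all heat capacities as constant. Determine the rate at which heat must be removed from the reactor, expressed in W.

Q_out = 346000 W

Extent of reaction ξ = 0.703 × 216 = 151.85 mol/min
Reaction term: ξ·ΔH°_rxn = 151.85 × -156 = -23688 kJ/min
Sensible, feed 60.5→25 °C: -1410.9 kJ/min
Outlet flows (mol/min): A 64.152, H₂ 64.152, B 151.85
Sensible, products 25→127 °C: 4317.2 kJ/min
Q = ΔH = -20782 kJ/min = -346.37 kW
Heat removed = 346370 W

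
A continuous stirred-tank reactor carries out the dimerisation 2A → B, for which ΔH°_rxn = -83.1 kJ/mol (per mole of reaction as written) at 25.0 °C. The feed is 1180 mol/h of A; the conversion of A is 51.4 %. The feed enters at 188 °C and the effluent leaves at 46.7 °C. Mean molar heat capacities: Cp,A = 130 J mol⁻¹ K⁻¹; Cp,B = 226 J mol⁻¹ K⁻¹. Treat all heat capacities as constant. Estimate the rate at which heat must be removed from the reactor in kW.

Q_out = 13.1 kW

Extent of reaction ξ = 0.514 × 1180 / 2 = 303.26 mol/h
Reaction term: ξ·ΔH°_rxn = 303.26 × -83.1 = -25201 kJ/h
Sensible, feed 188→25 °C: -25004 kJ/h
Outlet flows (mol/h): A 573.48, B 303.26
Sensible, products 25→46.7 °C: 3105 kJ/h
Q = ΔH = -47100 kJ/h = -13.083 kW
Heat removed = 13.083 kW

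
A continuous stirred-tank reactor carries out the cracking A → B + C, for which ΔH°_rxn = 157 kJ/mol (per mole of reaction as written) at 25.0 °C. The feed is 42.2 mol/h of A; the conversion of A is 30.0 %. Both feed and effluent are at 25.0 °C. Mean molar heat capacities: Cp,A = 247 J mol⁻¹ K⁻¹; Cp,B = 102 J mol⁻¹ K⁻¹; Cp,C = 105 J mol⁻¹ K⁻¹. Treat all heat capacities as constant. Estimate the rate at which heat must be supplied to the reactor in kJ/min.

Q_in = 33.1 kJ/min

Extent of reaction ξ = 0.300 × 42.2 = 12.66 mol/h
Reaction term: ξ·ΔH°_rxn = 12.66 × 157 = 1987.6 kJ/h
Q = ΔH = 1987.6 kJ/h = 0.55212 kW
Heat supplied = 33.127 kJ/min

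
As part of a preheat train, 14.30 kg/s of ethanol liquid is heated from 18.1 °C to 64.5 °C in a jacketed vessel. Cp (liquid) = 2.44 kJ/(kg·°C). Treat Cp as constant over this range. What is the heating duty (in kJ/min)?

Q = 97100 kJ/min

Q = ṁ·Cp·ΔT = 14.30 × 2.44 × (64.5 − 18.1) = 1619 kJ/s
Heating duty = 97139 kJ/min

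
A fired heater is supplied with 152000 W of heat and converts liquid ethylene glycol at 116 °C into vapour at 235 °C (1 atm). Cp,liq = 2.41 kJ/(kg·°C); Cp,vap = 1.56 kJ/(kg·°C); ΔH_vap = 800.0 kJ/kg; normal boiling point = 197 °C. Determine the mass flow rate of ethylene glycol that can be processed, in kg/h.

Δh = 2.41×(197−116) + 800.0 + 1.56×(235−197) = 1054.5 kJ/kg
Q = 152000 W = 152 kJ/s = 547200 kJ/h
ṁ = Q/Δh = 547200 / 1054.5 = 518.92 kg/h

ṁ = 519 kg/h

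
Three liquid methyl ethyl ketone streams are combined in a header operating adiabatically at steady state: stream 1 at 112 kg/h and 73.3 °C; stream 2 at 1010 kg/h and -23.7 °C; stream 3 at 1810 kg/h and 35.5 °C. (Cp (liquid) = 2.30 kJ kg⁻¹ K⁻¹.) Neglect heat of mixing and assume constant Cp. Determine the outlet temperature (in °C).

T_out = 16.6 °C

Energy balance with Q = 0: Σ ṁᵢCp,ᵢ(T_out − Tᵢ) = 0
Σ ṁᵢCp,ᵢTᵢ = 112×2.30×73.3 + 1010×2.30×-23.7 + 1810×2.30×35.5 = 111610
Σ ṁᵢCp,ᵢ = 112×2.30 + 1010×2.30 + 1810×2.30 = 6743.6
T_out = 111610 / 6743.6 = 16.551 °C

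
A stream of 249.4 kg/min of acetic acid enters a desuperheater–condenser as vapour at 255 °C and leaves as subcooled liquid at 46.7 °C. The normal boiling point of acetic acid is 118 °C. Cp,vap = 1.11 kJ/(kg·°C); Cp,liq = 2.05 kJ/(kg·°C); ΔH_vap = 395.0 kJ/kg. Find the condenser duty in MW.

Q_c = 2.88 MW

vapour 255→118 °C: -152.07 kJ/kg
condensation at 118 °C: -395 kJ/kg
liquid 118→46.7 °C: -146.16 kJ/kg
Δh = -152.07 + -395 + -146.16 = -693.24 kJ/kg
Q = ṁ·Δh = 249.4 kg/min × -693.24 kJ/kg = -172890 kJ/min
|Q| = 2881.5 kW = 2.8815 MW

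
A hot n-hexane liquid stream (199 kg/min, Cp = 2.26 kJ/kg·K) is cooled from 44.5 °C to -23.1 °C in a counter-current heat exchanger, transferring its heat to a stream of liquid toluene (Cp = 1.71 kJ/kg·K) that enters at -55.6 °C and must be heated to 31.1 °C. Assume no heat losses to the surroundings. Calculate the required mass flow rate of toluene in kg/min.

ṁ_c = 205 kg/min

Heat released by hot stream: Q = 199 × 2.26 × (44.5 − -23.1) = 30402 kJ/min
Energy balance on cold side (adiabatic exchanger): Q = ṁ_c·Cp_c·(T_c,out − T_c,in)
ṁ_c = 30402 / [1.71 × (31.1 − -55.6)] = 205.07 kg/min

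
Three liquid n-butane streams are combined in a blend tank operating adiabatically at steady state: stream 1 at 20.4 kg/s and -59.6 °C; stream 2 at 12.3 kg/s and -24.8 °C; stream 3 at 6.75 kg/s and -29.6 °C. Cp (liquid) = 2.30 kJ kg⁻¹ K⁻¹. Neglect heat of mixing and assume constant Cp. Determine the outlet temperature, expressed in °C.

Adiabatic, steady state ⇒ Σ ṁᵢCp,ᵢ(T_out − Tᵢ) = 0
Σ ṁᵢCp,ᵢTᵢ = 20.4×2.30×-59.6 + 12.3×2.30×-24.8 + 6.75×2.30×-29.6 = -3957.6
Σ ṁᵢCp,ᵢ = 20.4×2.30 + 12.3×2.30 + 6.75×2.30 = 90.735
T_out = -3957.6 / 90.735 = -43.617 °C

T_out = -43.6 °C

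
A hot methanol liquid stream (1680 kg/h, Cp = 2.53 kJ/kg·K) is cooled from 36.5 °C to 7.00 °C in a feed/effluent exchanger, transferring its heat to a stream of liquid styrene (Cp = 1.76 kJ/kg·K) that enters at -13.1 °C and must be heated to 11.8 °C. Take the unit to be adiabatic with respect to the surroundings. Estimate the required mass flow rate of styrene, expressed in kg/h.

Heat released by hot stream: Q = 1680 × 2.53 × (36.5 − 7.00) = 125390 kJ/h
Energy balance on cold side (adiabatic exchanger): Q = ṁ_c·Cp_c·(T_c,out − T_c,in)
ṁ_c = 125390 / [1.76 × (11.8 − -13.1)] = 2861.1 kg/h

ṁ_c = 2860 kg/h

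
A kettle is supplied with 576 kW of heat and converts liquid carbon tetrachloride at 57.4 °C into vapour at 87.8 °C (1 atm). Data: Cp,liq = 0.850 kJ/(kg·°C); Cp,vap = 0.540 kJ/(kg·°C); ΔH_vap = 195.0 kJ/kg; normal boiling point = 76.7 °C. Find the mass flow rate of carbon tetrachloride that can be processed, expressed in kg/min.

ṁ = 159 kg/min

Δh = 0.850×(76.7−57.4) + 195.0 + 0.540×(87.8−76.7) = 217.4 kJ/kg
Q = 576 kW = 576 kJ/s = 34560 kJ/min
ṁ = Q/Δh = 34560 / 217.4 = 158.97 kg/min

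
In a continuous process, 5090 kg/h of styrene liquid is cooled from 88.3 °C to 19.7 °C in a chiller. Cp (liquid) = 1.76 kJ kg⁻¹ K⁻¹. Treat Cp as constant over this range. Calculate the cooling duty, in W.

Q = ṁ·Cp·ΔT = 5090 × 1.76 × (19.7 − 88.3) = -614550 kJ/h
Converting: 614550 / 3600 s = 170.71 kW
Cooling duty = 170710 W

Q_c = 171000 W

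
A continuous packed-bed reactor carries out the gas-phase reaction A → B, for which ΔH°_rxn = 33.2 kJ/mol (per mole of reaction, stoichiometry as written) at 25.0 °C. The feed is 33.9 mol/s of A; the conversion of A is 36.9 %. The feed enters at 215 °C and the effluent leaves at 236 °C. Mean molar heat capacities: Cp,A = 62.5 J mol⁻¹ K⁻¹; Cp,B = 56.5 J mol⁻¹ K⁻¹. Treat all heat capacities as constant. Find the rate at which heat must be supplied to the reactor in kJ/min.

Q_in = 26600 kJ/min

Extent of reaction ξ = 0.369 × 33.9 = 12.509 mol/s
Reaction term: ξ·ΔH°_rxn = 12.509 × 33.2 = 415.3 kJ/s
Sensible, feed 215→25 °C: -402.56 kJ/s
Outlet flows (mol/s): A 21.391, B 12.509
Sensible, products 25→236 °C: 431.22 kJ/s
Q = ΔH = 443.96 kJ/s = 443.96 kW
Heat supplied = 26638 kJ/min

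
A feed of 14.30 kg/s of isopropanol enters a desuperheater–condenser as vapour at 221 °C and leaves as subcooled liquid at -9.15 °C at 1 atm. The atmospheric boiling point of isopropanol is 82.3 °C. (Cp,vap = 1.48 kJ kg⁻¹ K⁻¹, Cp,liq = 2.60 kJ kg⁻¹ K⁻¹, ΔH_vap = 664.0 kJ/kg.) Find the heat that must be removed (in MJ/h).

Q_c = 57000 MJ/h

vapour 221→82.3 °C: -205.28 kJ/kg
condensation at 82.3 °C: -664 kJ/kg
liquid 82.3→-9.15 °C: -237.77 kJ/kg
Δh = -205.28 + -664 + -237.77 = -1107 kJ/kg
Q = ṁ·Δh = 14.30 kg/s × -1107 kJ/kg = -15831 kJ/s
|Q| = 15831 kW = 56991 MJ/h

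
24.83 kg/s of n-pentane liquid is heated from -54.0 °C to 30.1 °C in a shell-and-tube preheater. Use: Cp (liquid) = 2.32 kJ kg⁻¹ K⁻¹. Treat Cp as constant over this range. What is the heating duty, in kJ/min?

Q = ṁ·Cp·ΔT = 24.83 × 2.32 × (30.1 − -54.0) = 4844.6 kJ/s
Heating duty = 290680 kJ/min

Q = 291000 kJ/min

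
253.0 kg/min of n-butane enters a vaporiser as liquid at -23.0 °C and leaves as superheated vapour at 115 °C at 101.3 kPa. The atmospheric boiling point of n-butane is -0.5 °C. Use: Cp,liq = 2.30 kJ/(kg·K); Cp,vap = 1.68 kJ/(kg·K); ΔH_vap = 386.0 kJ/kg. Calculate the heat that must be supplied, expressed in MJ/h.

Q = 9590 MJ/h

liquid -23.0→-0.5 °C: 51.75 kJ/kg
vaporisation at -0.5 °C: 386 kJ/kg
vapour -0.5→115 °C: 194.04 kJ/kg
Δh = 51.75 + 386 + 194.04 = 631.79 kJ/kg
Q = ṁ·Δh = 253.0 kg/min × 631.79 kJ/kg = 159840 kJ/min
|Q| = 2664 kW = 9590.6 MJ/h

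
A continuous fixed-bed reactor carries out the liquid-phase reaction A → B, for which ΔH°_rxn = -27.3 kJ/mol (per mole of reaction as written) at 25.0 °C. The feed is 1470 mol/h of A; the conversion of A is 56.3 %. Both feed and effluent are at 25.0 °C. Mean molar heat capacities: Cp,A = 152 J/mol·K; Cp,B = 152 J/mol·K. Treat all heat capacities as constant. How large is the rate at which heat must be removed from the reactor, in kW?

Extent of reaction ξ = 0.563 × 1470 = 827.61 mol/h
Reaction term: ξ·ΔH°_rxn = 827.61 × -27.3 = -22594 kJ/h
Q = ΔH = -22594 kJ/h = -6.276 kW
Heat removed = 6.276 kW

Q_out = 6.28 kW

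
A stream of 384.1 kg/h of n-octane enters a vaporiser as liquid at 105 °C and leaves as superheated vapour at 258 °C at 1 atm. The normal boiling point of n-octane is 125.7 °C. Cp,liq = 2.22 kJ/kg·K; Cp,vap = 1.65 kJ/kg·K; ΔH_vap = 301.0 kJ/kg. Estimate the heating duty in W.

liquid 105→125.7 °C: 45.954 kJ/kg
vaporisation at 125.7 °C: 301 kJ/kg
vapour 125.7→258 °C: 218.3 kJ/kg
Δh = 45.954 + 301 + 218.3 = 565.25 kJ/kg
Q = ṁ·Δh = 384.1 kg/h × 565.25 kJ/kg = 217110 kJ/h
|Q| = 60.309 kW = 60309 W

Q = 60300 W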